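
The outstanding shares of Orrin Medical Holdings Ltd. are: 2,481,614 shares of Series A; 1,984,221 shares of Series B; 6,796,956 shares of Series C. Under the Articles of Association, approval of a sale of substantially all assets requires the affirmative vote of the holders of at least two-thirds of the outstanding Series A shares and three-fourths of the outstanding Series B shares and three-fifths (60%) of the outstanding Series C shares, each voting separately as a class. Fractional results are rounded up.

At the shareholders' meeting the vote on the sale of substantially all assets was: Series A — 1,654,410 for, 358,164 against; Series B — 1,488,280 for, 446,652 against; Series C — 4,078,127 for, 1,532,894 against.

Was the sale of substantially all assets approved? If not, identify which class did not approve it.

Series A: 2/3 of 2481614 = 1654409.33, rounded up to 1654410; 1,654,410 required, 1,654,410 in favor — approved.
Series B: 3/4 of 1984221 = 1488165.75, rounded up to 1488166; 1,488,166 required, 1,488,280 in favor — approved.
Series C: 3/5 of 6796956 = 4078173.60, rounded up to 4078174; 4,078,174 required, 4,078,127 in favor — not approved.

Not approved — the Series C shares did not give the required vote.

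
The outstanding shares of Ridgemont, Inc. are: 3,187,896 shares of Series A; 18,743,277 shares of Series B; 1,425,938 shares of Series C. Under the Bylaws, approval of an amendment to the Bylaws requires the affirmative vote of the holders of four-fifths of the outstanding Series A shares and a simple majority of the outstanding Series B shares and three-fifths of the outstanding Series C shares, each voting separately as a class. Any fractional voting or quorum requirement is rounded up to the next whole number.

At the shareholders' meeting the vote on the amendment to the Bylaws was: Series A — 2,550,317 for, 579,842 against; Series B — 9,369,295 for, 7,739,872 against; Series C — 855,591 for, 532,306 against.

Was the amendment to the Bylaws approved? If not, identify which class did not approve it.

Series A: 4/5 of 3187896 = 2550316.80, rounded up to 2550317; 2,550,317 required, 2,550,317 in favor — approved.
Series B: a majority of 18743277 is 9371639; 9,371,639 required, 9,369,295 in favor — not approved.
Series C: 3/5 of 1425938 = 855562.80, rounded up to 855563; 855,563 required, 855,591 in favor — approved.

Not approved — the Series B shares did not give the required vote.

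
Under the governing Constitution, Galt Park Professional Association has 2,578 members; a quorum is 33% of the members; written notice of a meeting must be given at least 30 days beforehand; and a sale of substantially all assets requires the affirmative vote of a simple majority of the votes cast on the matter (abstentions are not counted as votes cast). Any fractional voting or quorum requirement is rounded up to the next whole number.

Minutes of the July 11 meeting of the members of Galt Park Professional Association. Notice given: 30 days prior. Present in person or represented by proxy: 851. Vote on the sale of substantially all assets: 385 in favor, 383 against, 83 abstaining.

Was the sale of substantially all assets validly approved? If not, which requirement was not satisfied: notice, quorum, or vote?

Valid — all requirements satisfied.

Notice: 30 days given; 30 required. Satisfied.
Quorum: 33% of 2,578 = 850.74, rounded up to 851; 851 present. Satisfied.
Vote: requires a majority of the votes cast (851 − 83 abstaining = 768); a majority of 768 is 385, so 385 needed; 385 in favor. Satisfied.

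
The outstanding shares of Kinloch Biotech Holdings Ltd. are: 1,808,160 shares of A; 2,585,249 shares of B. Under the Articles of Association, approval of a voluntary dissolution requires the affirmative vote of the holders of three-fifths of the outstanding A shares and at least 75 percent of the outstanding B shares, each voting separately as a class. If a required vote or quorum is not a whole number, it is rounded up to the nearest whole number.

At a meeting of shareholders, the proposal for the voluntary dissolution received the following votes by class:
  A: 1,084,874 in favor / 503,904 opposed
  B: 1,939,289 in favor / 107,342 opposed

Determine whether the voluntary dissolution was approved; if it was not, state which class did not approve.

A: 3/5 of 1808160 = 1084896; 1,084,896 required, 1,084,874 in favor — not approved.
B: 3/4 of 2585249 = 1938936.75, rounded up to 1938937; 1,938,937 required, 1,939,289 in favor — approved.

Not approved — the A shares did not give the required vote.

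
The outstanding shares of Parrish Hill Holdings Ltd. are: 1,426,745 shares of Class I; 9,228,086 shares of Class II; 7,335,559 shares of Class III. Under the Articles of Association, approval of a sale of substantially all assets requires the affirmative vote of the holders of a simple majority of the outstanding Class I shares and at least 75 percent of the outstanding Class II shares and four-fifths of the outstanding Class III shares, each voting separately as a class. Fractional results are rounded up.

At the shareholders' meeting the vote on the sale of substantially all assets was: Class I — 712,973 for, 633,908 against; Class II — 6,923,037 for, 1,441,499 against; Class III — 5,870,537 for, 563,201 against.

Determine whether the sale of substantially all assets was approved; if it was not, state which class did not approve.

Class I: a majority of 1426745 is 713373; 713,373 required, 712,973 in favor — not approved.
Class II: 3/4 of 9228086 = 6921064.50, rounded up to 6921065; 6,921,065 required, 6,923,037 in favor — approved.
Class III: 4/5 of 7335559 = 5868447.20, rounded up to 5868448; 5,868,448 required, 5,870,537 in favor — approved.

Not approved — the Class I shares did not give the required vote.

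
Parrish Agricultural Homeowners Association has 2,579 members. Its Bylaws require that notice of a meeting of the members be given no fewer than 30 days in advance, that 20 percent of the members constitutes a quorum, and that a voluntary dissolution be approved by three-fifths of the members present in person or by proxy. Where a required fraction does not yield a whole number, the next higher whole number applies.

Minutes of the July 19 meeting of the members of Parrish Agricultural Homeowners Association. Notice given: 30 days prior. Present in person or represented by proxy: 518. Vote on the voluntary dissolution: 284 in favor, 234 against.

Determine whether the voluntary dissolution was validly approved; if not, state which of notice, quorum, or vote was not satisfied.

Invalid — vote requirement not satisfied.

Notice: 30 days given; 30 required. Satisfied.
Quorum: 20% of 2,579 = 515.80, rounded up to 516; 518 present. Satisfied.
Vote: requires three-fifths of those present (518); 3/5 of 518 = 310.80, rounded up to 311, so 311 needed; 284 in favor. Not satisfied.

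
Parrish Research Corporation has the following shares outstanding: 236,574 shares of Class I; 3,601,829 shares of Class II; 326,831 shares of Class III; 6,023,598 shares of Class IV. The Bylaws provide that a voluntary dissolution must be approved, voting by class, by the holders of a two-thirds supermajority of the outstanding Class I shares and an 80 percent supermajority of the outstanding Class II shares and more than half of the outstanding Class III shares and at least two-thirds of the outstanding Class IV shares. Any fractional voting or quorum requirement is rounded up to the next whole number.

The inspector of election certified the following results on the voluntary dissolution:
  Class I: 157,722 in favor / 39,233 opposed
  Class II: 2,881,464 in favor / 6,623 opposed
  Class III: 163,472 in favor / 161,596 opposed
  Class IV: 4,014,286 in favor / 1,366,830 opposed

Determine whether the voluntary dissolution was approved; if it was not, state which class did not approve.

Not approved — the Class IV shares did not give the required vote.

Class I: 2/3 of 236574 = 157716; 157,716 required, 157,722 in favor — approved.
Class II: 4/5 of 3601829 = 2881463.20, rounded up to 2881464; 2,881,464 required, 2,881,464 in favor — approved.
Class III: a majority of 326831 is 163416; 163,416 required, 163,472 in favor — approved.
Class IV: 2/3 of 6023598 = 4015732; 4,015,732 required, 4,014,286 in favor — not approved.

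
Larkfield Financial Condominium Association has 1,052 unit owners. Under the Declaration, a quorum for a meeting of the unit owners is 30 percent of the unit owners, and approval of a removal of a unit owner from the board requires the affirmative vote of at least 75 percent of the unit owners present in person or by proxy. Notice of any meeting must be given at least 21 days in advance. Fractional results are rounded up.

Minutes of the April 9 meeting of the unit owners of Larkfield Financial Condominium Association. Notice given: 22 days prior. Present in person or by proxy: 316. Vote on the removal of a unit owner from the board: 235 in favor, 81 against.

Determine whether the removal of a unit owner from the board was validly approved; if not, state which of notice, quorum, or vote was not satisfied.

Notice: 22 days given; 21 required. Satisfied.
Quorum: 30% of 1,052 = 315.60, rounded up to 316; 316 present. Satisfied.
Vote: requires three-fourths of those present (316); 3/4 of 316 = 237, so 237 needed; 235 in favor. Not satisfied.

Invalid — vote requirement not satisfied.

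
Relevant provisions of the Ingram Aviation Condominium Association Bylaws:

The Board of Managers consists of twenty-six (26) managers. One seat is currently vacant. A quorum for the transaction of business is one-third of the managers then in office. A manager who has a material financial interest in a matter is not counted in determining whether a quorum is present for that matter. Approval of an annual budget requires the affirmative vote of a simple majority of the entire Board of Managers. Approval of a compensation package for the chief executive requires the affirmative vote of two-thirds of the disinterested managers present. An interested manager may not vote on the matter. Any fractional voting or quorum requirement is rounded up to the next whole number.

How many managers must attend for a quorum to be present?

9

1/3 of 25 = 8.33, rounded up to 9.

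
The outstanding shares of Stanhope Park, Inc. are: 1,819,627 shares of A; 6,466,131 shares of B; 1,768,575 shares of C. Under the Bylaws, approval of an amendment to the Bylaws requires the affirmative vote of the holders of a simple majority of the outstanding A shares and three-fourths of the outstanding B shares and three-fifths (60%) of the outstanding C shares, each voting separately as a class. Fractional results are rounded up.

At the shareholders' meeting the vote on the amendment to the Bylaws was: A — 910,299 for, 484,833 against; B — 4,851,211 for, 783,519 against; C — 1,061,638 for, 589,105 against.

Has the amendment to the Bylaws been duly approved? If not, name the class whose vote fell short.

Approved — every class gave the required vote.

A: a majority of 1819627 is 909814; 909,814 required, 910,299 in favor — approved.
B: 3/4 of 6466131 = 4849598.25, rounded up to 4849599; 4,849,599 required, 4,851,211 in favor — approved.
C: 3/5 of 1768575 = 1061145; 1,061,145 required, 1,061,638 in favor — approved.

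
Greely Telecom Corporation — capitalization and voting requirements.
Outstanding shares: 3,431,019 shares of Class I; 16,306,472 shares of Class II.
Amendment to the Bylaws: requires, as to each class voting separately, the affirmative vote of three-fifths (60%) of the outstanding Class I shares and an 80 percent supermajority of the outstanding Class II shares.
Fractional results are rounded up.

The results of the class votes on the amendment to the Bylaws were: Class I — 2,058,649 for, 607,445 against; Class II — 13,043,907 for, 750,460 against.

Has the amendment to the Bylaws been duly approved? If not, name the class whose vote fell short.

Class I: 3/5 of 3431019 = 2058611.40, rounded up to 2058612; 2,058,612 required, 2,058,649 in favor — approved.
Class II: 4/5 of 16306472 = 13045177.60, rounded up to 13045178; 13,045,178 required, 13,043,907 in favor — not approved.

Not approved — the Class II shares did not give the required vote.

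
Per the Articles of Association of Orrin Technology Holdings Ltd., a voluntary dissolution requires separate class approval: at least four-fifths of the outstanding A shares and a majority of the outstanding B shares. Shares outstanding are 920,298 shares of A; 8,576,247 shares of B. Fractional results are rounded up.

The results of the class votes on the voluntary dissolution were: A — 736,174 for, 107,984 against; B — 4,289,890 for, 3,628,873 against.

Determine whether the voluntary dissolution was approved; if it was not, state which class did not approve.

A: 4/5 of 920298 = 736238.40, rounded up to 736239; 736,239 required, 736,174 in favor — not approved.
B: a majority of 8576247 is 4288124; 4,288,124 required, 4,289,890 in favor — approved.

Not approved — the A shares did not give the required vote.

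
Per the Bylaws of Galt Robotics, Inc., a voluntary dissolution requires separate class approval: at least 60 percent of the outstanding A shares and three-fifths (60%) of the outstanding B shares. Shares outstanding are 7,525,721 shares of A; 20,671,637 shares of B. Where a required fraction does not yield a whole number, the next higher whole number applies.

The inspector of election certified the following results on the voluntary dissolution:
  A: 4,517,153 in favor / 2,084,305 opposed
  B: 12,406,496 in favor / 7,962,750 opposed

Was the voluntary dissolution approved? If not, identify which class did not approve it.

Approved — every class gave the required vote.

A: 3/5 of 7525721 = 4515432.60, rounded up to 4515433; 4,515,433 required, 4,517,153 in favor — approved.
B: 3/5 of 20671637 = 12402982.20, rounded up to 12402983; 12,402,983 required, 12,406,496 in favor — approved.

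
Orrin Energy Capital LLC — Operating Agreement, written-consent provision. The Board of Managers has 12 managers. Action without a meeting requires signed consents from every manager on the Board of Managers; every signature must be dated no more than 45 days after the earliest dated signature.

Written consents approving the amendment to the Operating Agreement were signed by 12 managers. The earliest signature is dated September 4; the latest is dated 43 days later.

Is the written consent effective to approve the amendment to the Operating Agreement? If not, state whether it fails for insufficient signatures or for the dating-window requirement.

Signatures required: the unanimous vote of 12 — unanimous means all 12, so 12 needed; 12 signed. Sufficient.
Dating window: the latest signature is 43 days after the earliest; the limit is 45 days. Within the window.

Effective — both the signature and dating-window requirements are satisfied.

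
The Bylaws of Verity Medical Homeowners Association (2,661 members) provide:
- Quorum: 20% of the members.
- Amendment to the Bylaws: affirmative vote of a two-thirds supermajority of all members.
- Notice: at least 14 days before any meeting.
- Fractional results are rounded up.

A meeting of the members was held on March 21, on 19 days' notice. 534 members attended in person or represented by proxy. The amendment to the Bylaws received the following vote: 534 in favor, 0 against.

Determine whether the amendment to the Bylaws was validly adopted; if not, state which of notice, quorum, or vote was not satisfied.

Notice: 19 days given; 14 required. Satisfied.
Quorum: 20% of 2,661 = 532.20, rounded up to 533; 534 present. Satisfied.
Vote: requires two-thirds of all members (2,661); 2/3 of 2661 = 1774, so 1,774 needed; 534 in favor. Not satisfied.

Invalid — vote requirement not satisfied.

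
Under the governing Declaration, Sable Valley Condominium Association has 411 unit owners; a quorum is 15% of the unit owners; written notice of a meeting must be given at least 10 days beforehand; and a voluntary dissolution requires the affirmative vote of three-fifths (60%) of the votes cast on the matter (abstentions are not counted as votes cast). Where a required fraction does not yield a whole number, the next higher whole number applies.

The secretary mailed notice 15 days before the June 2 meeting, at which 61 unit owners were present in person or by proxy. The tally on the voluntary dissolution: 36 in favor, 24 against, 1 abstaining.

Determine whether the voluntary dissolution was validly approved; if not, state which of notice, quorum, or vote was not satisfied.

Notice: 15 days given; 10 required. Satisfied.
Quorum: 15% of 411 = 61.65, rounded up to 62; 61 present. Not satisfied.
Vote: requires three-fifths of the votes cast (61 − 1 abstaining = 60); 3/5 of 60 = 36, so 36 needed; 36 in favor. Satisfied.

Invalid — quorum requirement not satisfied.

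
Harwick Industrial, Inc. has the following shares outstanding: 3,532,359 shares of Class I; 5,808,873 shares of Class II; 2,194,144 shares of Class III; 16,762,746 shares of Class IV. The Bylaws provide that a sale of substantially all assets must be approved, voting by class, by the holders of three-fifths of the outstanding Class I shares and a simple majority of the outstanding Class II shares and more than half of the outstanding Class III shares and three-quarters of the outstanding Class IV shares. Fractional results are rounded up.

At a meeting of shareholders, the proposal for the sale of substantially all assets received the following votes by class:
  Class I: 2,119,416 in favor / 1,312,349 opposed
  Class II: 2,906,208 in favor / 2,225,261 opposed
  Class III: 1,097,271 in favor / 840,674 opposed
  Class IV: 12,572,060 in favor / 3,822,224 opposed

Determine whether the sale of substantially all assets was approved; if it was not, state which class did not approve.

Class I: 3/5 of 3532359 = 2119415.40, rounded up to 2119416; 2,119,416 required, 2,119,416 in favor — approved.
Class II: a majority of 5808873 is 2904437; 2,904,437 required, 2,906,208 in favor — approved.
Class III: a majority of 2194144 is 1097073; 1,097,073 required, 1,097,271 in favor — approved.
Class IV: 3/4 of 16762746 = 12572059.50, rounded up to 12572060; 12,572,060 required, 12,572,060 in favor — approved.

Approved — every class gave the required vote.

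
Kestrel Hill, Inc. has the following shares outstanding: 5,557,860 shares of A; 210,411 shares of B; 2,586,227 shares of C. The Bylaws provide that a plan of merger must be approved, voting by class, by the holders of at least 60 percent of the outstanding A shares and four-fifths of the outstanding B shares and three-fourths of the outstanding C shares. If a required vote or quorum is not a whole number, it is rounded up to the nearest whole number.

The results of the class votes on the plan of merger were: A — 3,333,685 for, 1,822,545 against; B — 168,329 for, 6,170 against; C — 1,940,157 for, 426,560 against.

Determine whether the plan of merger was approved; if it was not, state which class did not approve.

Not approved — the A shares did not give the required vote.

A: 3/5 of 5557860 = 3334716; 3,334,716 required, 3,333,685 in favor — not approved.
B: 4/5 of 210411 = 168328.80, rounded up to 168329; 168,329 required, 168,329 in favor — approved.
C: 3/4 of 2586227 = 1939670.25, rounded up to 1939671; 1,939,671 required, 1,940,157 in favor — approved.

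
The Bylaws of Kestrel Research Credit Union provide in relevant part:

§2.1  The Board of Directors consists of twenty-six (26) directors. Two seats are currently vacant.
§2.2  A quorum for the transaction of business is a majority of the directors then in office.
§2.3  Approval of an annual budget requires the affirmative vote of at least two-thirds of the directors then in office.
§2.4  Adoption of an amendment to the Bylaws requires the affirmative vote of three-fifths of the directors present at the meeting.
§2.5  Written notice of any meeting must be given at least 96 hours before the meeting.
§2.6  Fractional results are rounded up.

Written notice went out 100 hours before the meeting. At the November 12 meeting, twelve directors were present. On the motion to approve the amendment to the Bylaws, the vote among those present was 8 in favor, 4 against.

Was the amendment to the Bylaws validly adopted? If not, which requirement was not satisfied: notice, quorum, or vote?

Notice: 100 hours given; 96 required (100 ≥ 96). Satisfied.
Quorum: 12 present; quorum is 13. Not satisfied.
Vote: the amendment to the Bylaws requires three-fifths of the directors present (12). 3/5 of 12 = 7.20, rounded up to 8, so 8 affirmative votes are needed; 8 voted in favor. Satisfied. (Moot — without a quorum no business can be validly transacted.)

Invalid — quorum requirement not satisfied.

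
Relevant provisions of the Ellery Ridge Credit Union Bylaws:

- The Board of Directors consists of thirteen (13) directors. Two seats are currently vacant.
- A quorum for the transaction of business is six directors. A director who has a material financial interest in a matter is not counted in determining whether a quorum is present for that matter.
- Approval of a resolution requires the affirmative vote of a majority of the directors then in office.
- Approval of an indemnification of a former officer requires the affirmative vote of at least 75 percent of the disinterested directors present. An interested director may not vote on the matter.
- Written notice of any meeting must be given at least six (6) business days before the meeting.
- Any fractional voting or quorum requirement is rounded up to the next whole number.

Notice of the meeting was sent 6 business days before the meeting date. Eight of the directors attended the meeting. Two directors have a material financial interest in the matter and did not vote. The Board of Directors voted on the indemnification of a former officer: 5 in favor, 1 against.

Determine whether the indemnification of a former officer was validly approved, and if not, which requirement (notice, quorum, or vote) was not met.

Valid — all requirements satisfied.

Notice: 6 business days given; 6 required (6 ≥ 6). Satisfied.
Quorum: 8 present, but the 2 interested directors do not count, leaving 6. Quorum is 6. Satisfied.
Vote: the indemnification of a former officer requires three-fourths of the disinterested directors present (8 − 2 = 6). 3/4 of 6 = 4.50, rounded up to 5, so 5 affirmative votes are needed; 5 voted in favor. Satisfied.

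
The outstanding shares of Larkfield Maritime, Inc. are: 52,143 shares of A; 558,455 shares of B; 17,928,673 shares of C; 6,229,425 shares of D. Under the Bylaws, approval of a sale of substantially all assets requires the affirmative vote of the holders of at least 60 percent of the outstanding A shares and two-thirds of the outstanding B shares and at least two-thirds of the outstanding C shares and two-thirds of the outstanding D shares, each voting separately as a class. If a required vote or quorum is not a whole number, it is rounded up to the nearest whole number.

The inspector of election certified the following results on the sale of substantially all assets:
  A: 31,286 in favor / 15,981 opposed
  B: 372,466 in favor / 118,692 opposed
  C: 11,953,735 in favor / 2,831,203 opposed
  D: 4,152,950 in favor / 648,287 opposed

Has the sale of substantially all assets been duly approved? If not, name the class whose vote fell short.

Approved — every class gave the required vote.

A: 3/5 of 52143 = 31285.80, rounded up to 31286; 31,286 required, 31,286 in favor — approved.
B: 2/3 of 558455 = 372303.33, rounded up to 372304; 372,304 required, 372,466 in favor — approved.
C: 2/3 of 17928673 = 11952448.67, rounded up to 11952449; 11,952,449 required, 11,953,735 in favor — approved.
D: 2/3 of 6229425 = 4152950; 4,152,950 required, 4,152,950 in favor — approved.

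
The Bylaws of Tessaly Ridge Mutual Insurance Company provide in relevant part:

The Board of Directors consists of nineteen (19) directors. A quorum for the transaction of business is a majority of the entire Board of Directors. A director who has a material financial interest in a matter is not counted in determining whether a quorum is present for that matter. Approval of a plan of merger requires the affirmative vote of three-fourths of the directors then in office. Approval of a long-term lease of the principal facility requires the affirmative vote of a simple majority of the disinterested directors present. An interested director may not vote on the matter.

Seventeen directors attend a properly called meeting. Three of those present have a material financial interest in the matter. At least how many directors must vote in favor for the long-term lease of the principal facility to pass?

8

The long-term lease of the principal facility requires a majority of the disinterested directors present (17 − 3 = 14).
A majority of 14 is 8.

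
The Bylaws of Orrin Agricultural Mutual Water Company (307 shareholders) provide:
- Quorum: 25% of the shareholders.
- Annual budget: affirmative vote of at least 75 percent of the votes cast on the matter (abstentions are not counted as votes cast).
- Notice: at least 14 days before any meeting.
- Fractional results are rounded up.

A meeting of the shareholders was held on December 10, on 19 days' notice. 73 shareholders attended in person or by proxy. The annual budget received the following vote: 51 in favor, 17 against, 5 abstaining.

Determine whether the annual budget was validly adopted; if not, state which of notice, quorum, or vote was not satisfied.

Invalid — quorum requirement not satisfied.

Notice: 19 days given; 14 required. Satisfied.
Quorum: 25% of 307 = 76.75, rounded up to 77; 73 present. Not satisfied.
Vote: requires three-fourths of the votes cast (73 − 5 abstaining = 68); 3/4 of 68 = 51, so 51 needed; 51 in favor. Satisfied.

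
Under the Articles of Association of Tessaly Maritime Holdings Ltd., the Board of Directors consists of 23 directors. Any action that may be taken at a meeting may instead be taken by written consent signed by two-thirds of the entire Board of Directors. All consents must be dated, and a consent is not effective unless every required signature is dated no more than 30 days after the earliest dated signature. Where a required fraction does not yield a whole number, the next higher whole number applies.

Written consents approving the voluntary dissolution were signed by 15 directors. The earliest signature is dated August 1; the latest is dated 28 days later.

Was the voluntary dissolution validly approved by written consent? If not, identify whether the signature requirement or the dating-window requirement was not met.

Not effective — insufficient signatures.

Signatures required: two-thirds of 23 — 2/3 of 23 = 15.33, rounded up to 16, so 16 needed; 15 signed. Insufficient.
Dating window: the latest signature is 28 days after the earliest; the limit is 30 days. Within the window.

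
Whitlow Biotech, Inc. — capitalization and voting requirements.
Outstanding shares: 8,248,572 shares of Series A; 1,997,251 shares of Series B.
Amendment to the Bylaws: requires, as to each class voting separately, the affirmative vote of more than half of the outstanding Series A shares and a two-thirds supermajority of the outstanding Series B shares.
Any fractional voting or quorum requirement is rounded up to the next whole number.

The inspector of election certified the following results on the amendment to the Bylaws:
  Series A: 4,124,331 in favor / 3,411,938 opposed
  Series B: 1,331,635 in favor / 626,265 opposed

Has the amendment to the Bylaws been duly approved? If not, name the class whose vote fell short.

Series A: a majority of 8248572 is 4124287; 4,124,287 required, 4,124,331 in favor — approved.
Series B: 2/3 of 1997251 = 1331500.67, rounded up to 1331501; 1,331,501 required, 1,331,635 in favor — approved.

Approved — every class gave the required vote.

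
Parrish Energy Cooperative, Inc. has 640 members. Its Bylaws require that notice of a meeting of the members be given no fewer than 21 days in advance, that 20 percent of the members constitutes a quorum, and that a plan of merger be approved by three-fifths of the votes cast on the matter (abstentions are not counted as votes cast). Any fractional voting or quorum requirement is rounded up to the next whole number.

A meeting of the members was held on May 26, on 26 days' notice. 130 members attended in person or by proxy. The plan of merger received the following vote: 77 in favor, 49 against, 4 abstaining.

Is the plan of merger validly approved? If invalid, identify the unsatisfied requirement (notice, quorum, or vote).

Valid — all requirements satisfied.

Notice: 26 days given; 21 required. Satisfied.
Quorum: 20% of 640 = 128; 130 present. Satisfied.
Vote: requires three-fifths of the votes cast (130 − 4 abstaining = 126); 3/5 of 126 = 75.60, rounded up to 76, so 76 needed; 77 in favor. Satisfied.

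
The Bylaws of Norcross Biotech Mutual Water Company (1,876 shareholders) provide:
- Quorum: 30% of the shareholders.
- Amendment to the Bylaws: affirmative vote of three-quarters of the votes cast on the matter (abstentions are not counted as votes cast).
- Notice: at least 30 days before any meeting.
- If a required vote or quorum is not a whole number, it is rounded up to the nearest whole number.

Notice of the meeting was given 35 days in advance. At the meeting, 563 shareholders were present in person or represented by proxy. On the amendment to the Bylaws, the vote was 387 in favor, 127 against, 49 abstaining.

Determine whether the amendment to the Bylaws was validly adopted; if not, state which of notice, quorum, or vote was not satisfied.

Notice: 35 days given; 30 required. Satisfied.
Quorum: 30% of 1,876 = 562.80, rounded up to 563; 563 present. Satisfied.
Vote: requires three-fourths of the votes cast (563 − 49 abstaining = 514); 3/4 of 514 = 385.50, rounded up to 386, so 386 needed; 387 in favor. Satisfied.

Valid — all requirements satisfied.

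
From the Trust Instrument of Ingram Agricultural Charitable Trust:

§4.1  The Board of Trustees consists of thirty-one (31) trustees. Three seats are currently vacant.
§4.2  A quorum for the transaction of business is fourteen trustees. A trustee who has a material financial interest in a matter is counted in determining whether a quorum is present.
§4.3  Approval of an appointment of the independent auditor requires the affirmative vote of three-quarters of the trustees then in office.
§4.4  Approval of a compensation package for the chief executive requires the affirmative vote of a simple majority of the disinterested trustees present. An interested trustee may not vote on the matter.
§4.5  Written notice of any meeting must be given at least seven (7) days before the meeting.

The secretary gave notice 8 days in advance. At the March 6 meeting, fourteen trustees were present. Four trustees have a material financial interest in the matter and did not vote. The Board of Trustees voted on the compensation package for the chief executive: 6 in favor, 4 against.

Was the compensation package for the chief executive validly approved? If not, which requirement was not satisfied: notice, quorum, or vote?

Notice: 8 days given; 7 required (8 ≥ 7). Satisfied.
Quorum: 14 present (interested trustees count toward quorum); quorum is 14. Satisfied.
Vote: the compensation package for the chief executive requires a majority of the disinterested trustees present (14 − 4 = 10). A majority of 10 is 6, so 6 affirmative votes are needed; 6 voted in favor. Satisfied.

Valid — all requirements satisfied.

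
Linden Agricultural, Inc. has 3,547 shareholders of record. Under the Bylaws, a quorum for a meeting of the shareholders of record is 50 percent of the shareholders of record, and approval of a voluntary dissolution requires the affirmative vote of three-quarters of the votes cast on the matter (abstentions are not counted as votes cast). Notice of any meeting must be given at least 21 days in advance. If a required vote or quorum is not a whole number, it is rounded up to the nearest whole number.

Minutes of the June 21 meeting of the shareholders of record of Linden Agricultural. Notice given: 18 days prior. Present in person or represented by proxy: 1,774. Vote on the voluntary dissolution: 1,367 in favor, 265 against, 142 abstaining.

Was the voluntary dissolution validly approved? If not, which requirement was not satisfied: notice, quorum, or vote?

Notice: 18 days given; 21 required. Not satisfied.
Quorum: 50% of 3,547 = 1,773.50, rounded up to 1,774; 1,774 present. Satisfied.
Vote: requires three-fourths of the votes cast (1,774 − 142 abstaining = 1,632); 3/4 of 1632 = 1224, so 1,224 needed; 1,367 in favor. Satisfied.

Invalid — notice requirement not satisfied.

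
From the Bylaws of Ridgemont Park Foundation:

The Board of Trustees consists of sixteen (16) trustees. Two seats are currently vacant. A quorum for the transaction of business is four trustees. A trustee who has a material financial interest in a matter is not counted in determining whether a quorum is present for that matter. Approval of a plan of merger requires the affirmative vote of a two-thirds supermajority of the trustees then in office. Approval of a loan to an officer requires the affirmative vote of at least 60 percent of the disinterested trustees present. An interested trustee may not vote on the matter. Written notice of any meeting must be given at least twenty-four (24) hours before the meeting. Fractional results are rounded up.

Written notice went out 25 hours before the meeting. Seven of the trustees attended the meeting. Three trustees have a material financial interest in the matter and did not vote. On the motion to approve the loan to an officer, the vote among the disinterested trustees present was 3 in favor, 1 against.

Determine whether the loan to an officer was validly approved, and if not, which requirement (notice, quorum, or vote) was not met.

Valid — all requirements satisfied.

Notice: 25 hours given; 24 required (25 ≥ 24). Satisfied.
Quorum: 7 present, but the 3 interested trustees do not count, leaving 4. Quorum is 4. Satisfied.
Vote: the loan to an officer requires three-fifths of the disinterested trustees present (7 − 3 = 4). 3/5 of 4 = 2.40, rounded up to 3, so 3 affirmative votes are needed; 3 voted in favor. Satisfied.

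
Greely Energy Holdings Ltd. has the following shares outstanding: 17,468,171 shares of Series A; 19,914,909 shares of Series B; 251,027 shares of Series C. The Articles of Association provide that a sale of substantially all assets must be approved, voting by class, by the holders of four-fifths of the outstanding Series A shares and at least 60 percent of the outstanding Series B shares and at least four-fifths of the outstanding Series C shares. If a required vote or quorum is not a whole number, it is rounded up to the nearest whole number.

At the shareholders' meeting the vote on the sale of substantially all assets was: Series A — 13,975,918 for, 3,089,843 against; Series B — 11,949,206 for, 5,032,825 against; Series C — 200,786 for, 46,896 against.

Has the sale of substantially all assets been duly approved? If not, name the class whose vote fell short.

Series A: 4/5 of 17468171 = 13974536.80, rounded up to 13974537; 13,974,537 required, 13,975,918 in favor — approved.
Series B: 3/5 of 19914909 = 11948945.40, rounded up to 11948946; 11,948,946 required, 11,949,206 in favor — approved.
Series C: 4/5 of 251027 = 200821.60, rounded up to 200822; 200,822 required, 200,786 in favor — not approved.

Not approved — the Series C shares did not give the required vote.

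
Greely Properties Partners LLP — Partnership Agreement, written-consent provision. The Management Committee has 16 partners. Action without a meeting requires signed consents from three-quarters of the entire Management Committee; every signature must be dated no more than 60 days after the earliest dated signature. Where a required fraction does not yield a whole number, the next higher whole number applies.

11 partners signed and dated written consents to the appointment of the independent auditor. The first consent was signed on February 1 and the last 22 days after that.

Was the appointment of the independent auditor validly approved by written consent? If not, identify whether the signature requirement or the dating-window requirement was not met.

Signatures required: three-quarters of 16 — 3/4 of 16 = 12, so 12 needed; 11 signed. Insufficient.
Dating window: the latest signature is 22 days after the earliest; the limit is 60 days. Within the window.

Not effective — insufficient signatures.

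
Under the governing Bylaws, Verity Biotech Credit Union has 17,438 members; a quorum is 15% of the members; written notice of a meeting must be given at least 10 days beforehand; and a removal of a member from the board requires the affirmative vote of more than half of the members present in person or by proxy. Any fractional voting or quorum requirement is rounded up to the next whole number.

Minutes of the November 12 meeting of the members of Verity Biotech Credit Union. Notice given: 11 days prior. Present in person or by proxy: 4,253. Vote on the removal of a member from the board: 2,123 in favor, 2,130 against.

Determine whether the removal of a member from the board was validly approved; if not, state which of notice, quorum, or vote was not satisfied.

Notice: 11 days given; 10 required. Satisfied.
Quorum: 15% of 17,438 = 2,615.70, rounded up to 2,616; 4,253 present. Satisfied.
Vote: requires a majority of those present (4,253); a majority of 4253 is 2127, so 2,127 needed; 2,123 in favor. Not satisfied.

Invalid — vote requirement not satisfied.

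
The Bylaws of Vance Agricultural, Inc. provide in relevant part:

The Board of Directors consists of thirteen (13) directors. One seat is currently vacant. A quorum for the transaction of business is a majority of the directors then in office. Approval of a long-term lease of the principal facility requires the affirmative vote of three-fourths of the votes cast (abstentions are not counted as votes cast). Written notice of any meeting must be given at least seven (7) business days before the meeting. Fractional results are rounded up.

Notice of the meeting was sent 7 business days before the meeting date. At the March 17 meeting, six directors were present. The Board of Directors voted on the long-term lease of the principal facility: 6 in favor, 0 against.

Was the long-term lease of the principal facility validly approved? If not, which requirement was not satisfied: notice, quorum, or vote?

Invalid — quorum requirement not satisfied.

Notice: 7 business days given; 7 required (7 ≥ 7). Satisfied.
Quorum: 6 present; quorum is 7. Not satisfied.
Vote: the long-term lease of the principal facility requires three-fourths of the votes cast (6). 3/4 of 6 = 4.50, rounded up to 5, so 5 affirmative votes are needed; 6 voted in favor. Satisfied. (Moot — without a quorum no business can be validly transacted.)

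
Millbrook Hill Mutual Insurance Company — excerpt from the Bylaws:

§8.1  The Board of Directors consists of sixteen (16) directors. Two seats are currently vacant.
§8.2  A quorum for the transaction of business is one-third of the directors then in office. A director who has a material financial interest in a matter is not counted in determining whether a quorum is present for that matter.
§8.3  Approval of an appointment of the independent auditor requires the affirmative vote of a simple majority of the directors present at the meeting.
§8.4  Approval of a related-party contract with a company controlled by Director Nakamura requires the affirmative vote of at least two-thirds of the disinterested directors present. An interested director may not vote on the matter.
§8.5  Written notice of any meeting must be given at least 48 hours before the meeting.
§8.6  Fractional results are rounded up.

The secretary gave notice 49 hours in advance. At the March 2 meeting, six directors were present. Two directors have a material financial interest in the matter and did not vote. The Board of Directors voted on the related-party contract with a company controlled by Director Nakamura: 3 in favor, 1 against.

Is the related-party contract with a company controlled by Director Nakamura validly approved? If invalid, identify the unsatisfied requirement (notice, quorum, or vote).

Invalid — quorum requirement not satisfied.

Notice: 49 hours given; 48 required (49 ≥ 48). Satisfied.
Quorum: 6 present, but the 2 interested directors do not count, leaving 4. Quorum is 5. Not satisfied.
Vote: the related-party contract with a company controlled by Director Nakamura requires two-thirds of the disinterested directors present (6 − 2 = 4). 2/3 of 4 = 2.67, rounded up to 3, so 3 affirmative votes are needed; 3 voted in favor. Satisfied. (Moot — without a quorum no business can be validly transacted.)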